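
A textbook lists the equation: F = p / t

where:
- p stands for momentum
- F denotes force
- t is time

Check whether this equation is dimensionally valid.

Yes

p (momentum) has dimensions [L M T^-1].
F (force) has dimensions [L M T^-2].
t (time) has dimensions [T].

Left side: [L M T^-2]
Right side: [L M T^-2]

Both sides have the same dimensions, so the equation is dimensionally consistent.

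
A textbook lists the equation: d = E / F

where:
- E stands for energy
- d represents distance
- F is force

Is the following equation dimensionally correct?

Yes

E (energy) has dimensions [L^2 M T^-2].
d (distance) has dimensions [L].
F (force) has dimensions [L M T^-2].

Left side: [L]
Right side: [L]

Both sides have the same dimensions, so the equation is dimensionally consistent.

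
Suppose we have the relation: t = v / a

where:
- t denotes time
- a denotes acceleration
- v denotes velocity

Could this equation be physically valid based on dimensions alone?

Yes

t (time) has dimensions [T].
a (acceleration) has dimensions [L T^-2].
v (velocity) has dimensions [L T^-1].

Left side: [T]
Right side: [T]

Both sides have the same dimensions, so the equation is dimensionally consistent.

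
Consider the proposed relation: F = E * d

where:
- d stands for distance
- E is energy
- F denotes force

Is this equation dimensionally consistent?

No

d (distance) has dimensions [L].
E (energy) has dimensions [L^2 M T^-2].
F (force) has dimensions [L M T^-2].

Left side: [L M T^-2]
Right side: [L^3 M T^-2]

The two sides have different dimensions, so the equation is NOT dimensionally consistent.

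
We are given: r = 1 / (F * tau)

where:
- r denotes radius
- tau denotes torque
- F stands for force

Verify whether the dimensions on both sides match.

No

r (radius) has dimensions [L].
tau (torque) has dimensions [L^2 M T^-2].
F (force) has dimensions [L M T^-2].

Left side: [L]
Right side: [L^-3 M^-2 T^4]

The two sides have different dimensions, so the equation is NOT dimensionally consistent.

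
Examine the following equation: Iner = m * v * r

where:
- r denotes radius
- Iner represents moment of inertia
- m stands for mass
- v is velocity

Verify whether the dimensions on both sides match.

No

r (radius) has dimensions [L].
Iner (moment of inertia) has dimensions [L^2 M].
m (mass) has dimensions [M].
v (velocity) has dimensions [L T^-1].

Left side: [L^2 M]
Right side: [L^2 M T^-1]

The two sides have different dimensions, so the equation is NOT dimensionally consistent.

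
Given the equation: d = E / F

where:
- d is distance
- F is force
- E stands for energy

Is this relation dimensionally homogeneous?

Yes

d (distance) has dimensions [L].
F (force) has dimensions [L M T^-2].
E (energy) has dimensions [L^2 M T^-2].

Left side: [L]
Right side: [L]

Both sides have the same dimensions, so the equation is dimensionally consistent.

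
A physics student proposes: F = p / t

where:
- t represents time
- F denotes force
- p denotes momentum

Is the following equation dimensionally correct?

Yes

t (time) has dimensions [T].
F (force) has dimensions [L M T^-2].
p (momentum) has dimensions [L M T^-1].

Left side: [L M T^-2]
Right side: [L M T^-2]

Both sides have the same dimensions, so the equation is dimensionally consistent.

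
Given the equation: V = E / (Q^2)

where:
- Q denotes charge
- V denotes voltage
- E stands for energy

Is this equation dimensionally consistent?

No

Q (charge) has dimensions [I T].
V (voltage) has dimensions [I^-1 L^2 M T^-3].
E (energy) has dimensions [L^2 M T^-2].

Left side: [I^-1 L^2 M T^-3]
Right side: [I^-2 L^2 M T^-4]

The two sides have different dimensions, so the equation is NOT dimensionally consistent.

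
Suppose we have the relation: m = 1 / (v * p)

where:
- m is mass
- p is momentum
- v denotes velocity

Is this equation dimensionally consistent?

No

m (mass) has dimensions [M].
p (momentum) has dimensions [L M T^-1].
v (velocity) has dimensions [L T^-1].

Left side: [M]
Right side: [L^-2 M^-1 T^2]

The two sides have different dimensions, so the equation is NOT dimensionally consistent.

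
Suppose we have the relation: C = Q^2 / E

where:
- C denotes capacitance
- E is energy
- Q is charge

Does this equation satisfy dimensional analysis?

Yes

C (capacitance) has dimensions [I^2 L^-2 M^-1 T^4].
E (energy) has dimensions [L^2 M T^-2].
Q (charge) has dimensions [I T].

Left side: [I^2 L^-2 M^-1 T^4]
Right side: [I^2 L^-2 M^-1 T^4]

Both sides have the same dimensions, so the equation is dimensionally consistent.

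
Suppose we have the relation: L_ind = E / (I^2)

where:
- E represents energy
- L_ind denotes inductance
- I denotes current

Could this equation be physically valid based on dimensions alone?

Yes

E (energy) has dimensions [L^2 M T^-2].
L_ind (inductance) has dimensions [I^-2 L^2 M T^-2].
I (current) has dimensions [I].

Left side: [I^-2 L^2 M T^-2]
Right side: [I^-2 L^2 M T^-2]

Both sides have the same dimensions, so the equation is dimensionally consistent.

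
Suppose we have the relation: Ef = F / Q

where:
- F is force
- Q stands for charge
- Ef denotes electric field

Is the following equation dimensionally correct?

Yes

F (force) has dimensions [L M T^-2].
Q (charge) has dimensions [I T].
Ef (electric field) has dimensions [I^-1 L M T^-3].

Left side: [I^-1 L M T^-3]
Right side: [I^-1 L M T^-3]

Both sides have the same dimensions, so the equation is dimensionally consistent.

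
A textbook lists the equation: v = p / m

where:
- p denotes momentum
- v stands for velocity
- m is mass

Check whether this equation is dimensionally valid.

Yes

p (momentum) has dimensions [L M T^-1].
v (velocity) has dimensions [L T^-1].
m (mass) has dimensions [M].

Left side: [L T^-1]
Right side: [L T^-1]

Both sides have the same dimensions, so the equation is dimensionally consistent.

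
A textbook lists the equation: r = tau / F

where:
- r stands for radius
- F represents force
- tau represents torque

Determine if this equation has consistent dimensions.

Yes

r (radius) has dimensions [L].
F (force) has dimensions [L M T^-2].
tau (torque) has dimensions [L^2 M T^-2].

Left side: [L]
Right side: [L]

Both sides have the same dimensions, so the equation is dimensionally consistent.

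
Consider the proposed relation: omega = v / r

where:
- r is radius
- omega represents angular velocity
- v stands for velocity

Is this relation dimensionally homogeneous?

Yes

r (radius) has dimensions [L].
omega (angular velocity) has dimensions [T^-1].
v (velocity) has dimensions [L T^-1].

Left side: [T^-1]
Right side: [T^-1]

Both sides have the same dimensions, so the equation is dimensionally consistent.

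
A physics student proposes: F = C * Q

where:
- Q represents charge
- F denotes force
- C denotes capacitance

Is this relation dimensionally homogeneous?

No

Q (charge) has dimensions [I T].
F (force) has dimensions [L M T^-2].
C (capacitance) has dimensions [I^2 L^-2 M^-1 T^4].

Left side: [L M T^-2]
Right side: [I^3 L^-2 M^-1 T^5]

The two sides have different dimensions, so the equation is NOT dimensionally consistent.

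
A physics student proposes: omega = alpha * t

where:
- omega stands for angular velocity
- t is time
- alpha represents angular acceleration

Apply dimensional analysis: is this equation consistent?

Yes

omega (angular velocity) has dimensions [T^-1].
t (time) has dimensions [T].
alpha (angular acceleration) has dimensions [T^-2].

Left side: [T^-1]
Right side: [T^-1]

Both sides have the same dimensions, so the equation is dimensionally consistent.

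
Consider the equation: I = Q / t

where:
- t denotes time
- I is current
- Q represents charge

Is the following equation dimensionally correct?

Yes

t (time) has dimensions [T].
I (current) has dimensions [I].
Q (charge) has dimensions [I T].

Left side: [I]
Right side: [I]

Both sides have the same dimensions, so the equation is dimensionally consistent.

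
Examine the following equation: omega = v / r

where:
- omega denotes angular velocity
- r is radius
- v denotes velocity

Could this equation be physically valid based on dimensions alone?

Yes

omega (angular velocity) has dimensions [T^-1].
r (radius) has dimensions [L].
v (velocity) has dimensions [L T^-1].

Left side: [T^-1]
Right side: [T^-1]

Both sides have the same dimensions, so the equation is dimensionally consistent.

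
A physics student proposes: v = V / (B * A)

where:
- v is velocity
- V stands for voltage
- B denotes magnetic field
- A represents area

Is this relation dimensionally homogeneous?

No

v (velocity) has dimensions [L T^-1].
V (voltage) has dimensions [I^-1 L^2 M T^-3].
B (magnetic field) has dimensions [I^-1 M T^-2].
A (area) has dimensions [L^2].

Left side: [L T^-1]
Right side: [T^-1]

The two sides have different dimensions, so the equation is NOT dimensionally consistent.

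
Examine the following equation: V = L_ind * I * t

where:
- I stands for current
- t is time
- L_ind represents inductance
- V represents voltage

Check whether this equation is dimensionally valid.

No

I (current) has dimensions [I].
t (time) has dimensions [T].
L_ind (inductance) has dimensions [I^-2 L^2 M T^-2].
V (voltage) has dimensions [I^-1 L^2 M T^-3].

Left side: [I^-1 L^2 M T^-3]
Right side: [I^-1 L^2 M T^-1]

The two sides have different dimensions, so the equation is NOT dimensionally consistent.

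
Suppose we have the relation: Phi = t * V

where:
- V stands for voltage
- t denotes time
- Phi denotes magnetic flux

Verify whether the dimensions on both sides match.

Yes

V (voltage) has dimensions [I^-1 L^2 M T^-3].
t (time) has dimensions [T].
Phi (magnetic flux) has dimensions [I^-1 L^2 M T^-2].

Left side: [I^-1 L^2 M T^-2]
Right side: [I^-1 L^2 M T^-2]

Both sides have the same dimensions, so the equation is dimensionally consistent.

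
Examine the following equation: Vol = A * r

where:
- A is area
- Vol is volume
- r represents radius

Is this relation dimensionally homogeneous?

Yes

A (area) has dimensions [L^2].
Vol (volume) has dimensions [L^3].
r (radius) has dimensions [L].

Left side: [L^3]
Right side: [L^3]

Both sides have the same dimensions, so the equation is dimensionally consistent.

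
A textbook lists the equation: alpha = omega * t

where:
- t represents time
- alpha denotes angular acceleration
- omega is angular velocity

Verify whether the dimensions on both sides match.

No

t (time) has dimensions [T].
alpha (angular acceleration) has dimensions [T^-2].
omega (angular velocity) has dimensions [T^-1].

Left side: [T^-2]
Right side: [dimensionless]

The two sides have different dimensions, so the equation is NOT dimensionally consistent.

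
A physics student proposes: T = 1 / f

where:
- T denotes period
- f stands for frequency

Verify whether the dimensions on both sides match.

Yes

T (period) has dimensions [T].
f (frequency) has dimensions [T^-1].

Left side: [T]
Right side: [T]

Both sides have the same dimensions, so the equation is dimensionally consistent.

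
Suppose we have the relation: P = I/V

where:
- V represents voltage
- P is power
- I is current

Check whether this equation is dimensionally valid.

No

V (voltage) has dimensions [I^-1 L^2 M T^-3].
P (power) has dimensions [L^2 M T^-3].
I (current) has dimensions [I].

Left side: [L^2 M T^-3]
Right side: [I^2 L^-2 M^-1 T^3]

The two sides have different dimensions, so the equation is NOT dimensionally consistent.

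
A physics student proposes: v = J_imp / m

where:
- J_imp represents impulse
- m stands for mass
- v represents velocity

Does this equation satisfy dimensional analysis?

Yes

J_imp (impulse) has dimensions [L M T^-1].
m (mass) has dimensions [M].
v (velocity) has dimensions [L T^-1].

Left side: [L T^-1]
Right side: [L T^-1]

Both sides have the same dimensions, so the equation is dimensionally consistent.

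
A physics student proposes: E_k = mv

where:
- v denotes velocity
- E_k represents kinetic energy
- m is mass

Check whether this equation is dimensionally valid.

No

v (velocity) has dimensions [L T^-1].
E_k (kinetic energy) has dimensions [L^2 M T^-2].
m (mass) has dimensions [M].

Left side: [L^2 M T^-2]
Right side: [L M T^-1]

The two sides have different dimensions, so the equation is NOT dimensionally consistent.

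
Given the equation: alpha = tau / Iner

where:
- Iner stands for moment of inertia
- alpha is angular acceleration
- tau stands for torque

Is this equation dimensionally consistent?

Yes

Iner (moment of inertia) has dimensions [L^2 M].
alpha (angular acceleration) has dimensions [T^-2].
tau (torque) has dimensions [L^2 M T^-2].

Left side: [T^-2]
Right side: [T^-2]

Both sides have the same dimensions, so the equation is dimensionally consistent.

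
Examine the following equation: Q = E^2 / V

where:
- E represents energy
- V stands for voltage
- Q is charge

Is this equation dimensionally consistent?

No

E (energy) has dimensions [L^2 M T^-2].
V (voltage) has dimensions [I^-1 L^2 M T^-3].
Q (charge) has dimensions [I T].

Left side: [I T]
Right side: [I L^2 M T^-1]

The two sides have different dimensions, so the equation is NOT dimensionally consistent.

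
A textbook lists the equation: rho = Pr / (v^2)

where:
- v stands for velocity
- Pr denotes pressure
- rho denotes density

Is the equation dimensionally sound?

Yes

v (velocity) has dimensions [L T^-1].
Pr (pressure) has dimensions [L^-1 M T^-2].
rho (density) has dimensions [L^-3 M].

Left side: [L^-3 M]
Right side: [L^-3 M]

Both sides have the same dimensions, so the equation is dimensionally consistent.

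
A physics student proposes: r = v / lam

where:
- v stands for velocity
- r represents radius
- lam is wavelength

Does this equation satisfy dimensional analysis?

No

v (velocity) has dimensions [L T^-1].
r (radius) has dimensions [L].
lam (wavelength) has dimensions [L].

Left side: [L]
Right side: [T^-1]

The two sides have different dimensions, so the equation is NOT dimensionally consistent.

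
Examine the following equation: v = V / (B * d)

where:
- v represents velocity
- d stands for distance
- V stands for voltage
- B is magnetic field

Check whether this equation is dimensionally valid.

Yes

v (velocity) has dimensions [L T^-1].
d (distance) has dimensions [L].
V (voltage) has dimensions [I^-1 L^2 M T^-3].
B (magnetic field) has dimensions [I^-1 M T^-2].

Left side: [L T^-1]
Right side: [L T^-1]

Both sides have the same dimensions, so the equation is dimensionally consistent.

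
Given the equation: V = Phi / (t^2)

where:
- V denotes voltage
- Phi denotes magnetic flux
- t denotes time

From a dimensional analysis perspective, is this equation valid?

No

V (voltage) has dimensions [I^-1 L^2 M T^-3].
Phi (magnetic flux) has dimensions [I^-1 L^2 M T^-2].
t (time) has dimensions [T].

Left side: [I^-1 L^2 M T^-3]
Right side: [I^-1 L^2 M T^-4]

The two sides have different dimensions, so the equation is NOT dimensionally consistent.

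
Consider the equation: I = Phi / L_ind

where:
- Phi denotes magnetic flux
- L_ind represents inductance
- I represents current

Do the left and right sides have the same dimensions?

Yes

Phi (magnetic flux) has dimensions [I^-1 L^2 M T^-2].
L_ind (inductance) has dimensions [I^-2 L^2 M T^-2].
I (current) has dimensions [I].

Left side: [I]
Right side: [I]

Both sides have the same dimensions, so the equation is dimensionally consistent.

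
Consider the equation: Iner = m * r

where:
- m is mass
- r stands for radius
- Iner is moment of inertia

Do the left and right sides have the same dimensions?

No

m (mass) has dimensions [M].
r (radius) has dimensions [L].
Iner (moment of inertia) has dimensions [L^2 M].

Left side: [L^2 M]
Right side: [L M]

The two sides have different dimensions, so the equation is NOT dimensionally consistent.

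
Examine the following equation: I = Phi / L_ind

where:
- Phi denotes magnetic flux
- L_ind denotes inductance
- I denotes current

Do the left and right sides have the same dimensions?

Yes

Phi (magnetic flux) has dimensions [I^-1 L^2 M T^-2].
L_ind (inductance) has dimensions [I^-2 L^2 M T^-2].
I (current) has dimensions [I].

Left side: [I]
Right side: [I]

Both sides have the same dimensions, so the equation is dimensionally consistent.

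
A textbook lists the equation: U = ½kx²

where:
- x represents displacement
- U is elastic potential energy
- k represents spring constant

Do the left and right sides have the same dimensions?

Yes

x (displacement) has dimensions [L].
U (elastic potential energy) has dimensions [L^2 M T^-2].
k (spring constant) has dimensions [M T^-2].

Left side: [L^2 M T^-2]
Right side: [L^2 M T^-2]

Both sides have the same dimensions, so the equation is dimensionally consistent.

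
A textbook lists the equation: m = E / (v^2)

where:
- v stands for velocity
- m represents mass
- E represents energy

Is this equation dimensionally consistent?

Yes

v (velocity) has dimensions [L T^-1].
m (mass) has dimensions [M].
E (energy) has dimensions [L^2 M T^-2].

Left side: [M]
Right side: [M]

Both sides have the same dimensions, so the equation is dimensionally consistent.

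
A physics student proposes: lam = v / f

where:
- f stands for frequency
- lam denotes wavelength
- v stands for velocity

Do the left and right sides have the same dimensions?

Yes

f (frequency) has dimensions [T^-1].
lam (wavelength) has dimensions [L].
v (velocity) has dimensions [L T^-1].

Left side: [L]
Right side: [L]

Both sides have the same dimensions, so the equation is dimensionally consistent.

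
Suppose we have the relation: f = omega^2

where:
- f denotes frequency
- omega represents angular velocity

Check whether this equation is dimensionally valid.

No

f (frequency) has dimensions [T^-1].
omega (angular velocity) has dimensions [T^-1].

Left side: [T^-1]
Right side: [T^-2]

The two sides have different dimensions, so the equation is NOT dimensionally consistent.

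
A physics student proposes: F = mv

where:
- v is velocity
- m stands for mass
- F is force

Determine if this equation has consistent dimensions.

No

v (velocity) has dimensions [L T^-1].
m (mass) has dimensions [M].
F (force) has dimensions [L M T^-2].

Left side: [L M T^-2]
Right side: [L M T^-1]

The two sides have different dimensions, so the equation is NOT dimensionally consistent.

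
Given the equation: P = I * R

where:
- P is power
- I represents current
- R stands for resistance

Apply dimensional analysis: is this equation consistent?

No

P (power) has dimensions [L^2 M T^-3].
I (current) has dimensions [I].
R (resistance) has dimensions [I^-2 L^2 M T^-3].

Left side: [L^2 M T^-3]
Right side: [I^-1 L^2 M T^-3]

The two sides have different dimensions, so the equation is NOT dimensionally consistent.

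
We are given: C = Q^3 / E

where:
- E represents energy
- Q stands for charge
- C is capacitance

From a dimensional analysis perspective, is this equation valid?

No

E (energy) has dimensions [L^2 M T^-2].
Q (charge) has dimensions [I T].
C (capacitance) has dimensions [I^2 L^-2 M^-1 T^4].

Left side: [I^2 L^-2 M^-1 T^4]
Right side: [I^3 L^-2 M^-1 T^5]

The two sides have different dimensions, so the equation is NOT dimensionally consistent.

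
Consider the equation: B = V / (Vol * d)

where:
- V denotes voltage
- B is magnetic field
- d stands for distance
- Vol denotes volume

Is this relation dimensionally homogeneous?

No

V (voltage) has dimensions [I^-1 L^2 M T^-3].
B (magnetic field) has dimensions [I^-1 M T^-2].
d (distance) has dimensions [L].
Vol (volume) has dimensions [L^3].

Left side: [I^-1 M T^-2]
Right side: [I^-1 L^-2 M T^-3]

The two sides have different dimensions, so the equation is NOT dimensionally consistent.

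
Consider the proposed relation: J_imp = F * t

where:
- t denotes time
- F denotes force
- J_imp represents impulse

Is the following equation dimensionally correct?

Yes

t (time) has dimensions [T].
F (force) has dimensions [L M T^-2].
J_imp (impulse) has dimensions [L M T^-1].

Left side: [L M T^-1]
Right side: [L M T^-1]

Both sides have the same dimensions, so the equation is dimensionally consistent.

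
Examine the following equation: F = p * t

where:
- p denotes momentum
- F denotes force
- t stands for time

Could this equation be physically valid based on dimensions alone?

No

p (momentum) has dimensions [L M T^-1].
F (force) has dimensions [L M T^-2].
t (time) has dimensions [T].

Left side: [L M T^-2]
Right side: [L M]

The two sides have different dimensions, so the equation is NOT dimensionally consistent.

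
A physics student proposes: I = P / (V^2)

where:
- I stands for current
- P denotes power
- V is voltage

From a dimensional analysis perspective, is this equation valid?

No

I (current) has dimensions [I].
P (power) has dimensions [L^2 M T^-3].
V (voltage) has dimensions [I^-1 L^2 M T^-3].

Left side: [I]
Right side: [I^2 L^-2 M^-1 T^3]

The two sides have different dimensions, so the equation is NOT dimensionally consistent.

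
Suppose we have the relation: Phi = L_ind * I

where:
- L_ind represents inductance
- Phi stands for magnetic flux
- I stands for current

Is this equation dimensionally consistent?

Yes

L_ind (inductance) has dimensions [I^-2 L^2 M T^-2].
Phi (magnetic flux) has dimensions [I^-1 L^2 M T^-2].
I (current) has dimensions [I].

Left side: [I^-1 L^2 M T^-2]
Right side: [I^-1 L^2 M T^-2]

Both sides have the same dimensions, so the equation is dimensionally consistent.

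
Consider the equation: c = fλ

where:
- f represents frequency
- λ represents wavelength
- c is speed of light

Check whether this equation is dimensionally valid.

Yes

f (frequency) has dimensions [T^-1].
λ (wavelength) has dimensions [L].
c (speed of light) has dimensions [L T^-1].

Left side: [L T^-1]
Right side: [L T^-1]

Both sides have the same dimensions, so the equation is dimensionally consistent.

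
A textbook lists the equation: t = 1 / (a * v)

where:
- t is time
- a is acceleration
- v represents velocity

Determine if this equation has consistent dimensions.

No

t (time) has dimensions [T].
a (acceleration) has dimensions [L T^-2].
v (velocity) has dimensions [L T^-1].

Left side: [T]
Right side: [L^-2 T^3]

The two sides have different dimensions, so the equation is NOT dimensionally consistent.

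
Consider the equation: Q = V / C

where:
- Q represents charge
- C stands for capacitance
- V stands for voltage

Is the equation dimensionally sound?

No

Q (charge) has dimensions [I T].
C (capacitance) has dimensions [I^2 L^-2 M^-1 T^4].
V (voltage) has dimensions [I^-1 L^2 M T^-3].

Left side: [I T]
Right side: [I^-3 L^4 M^2 T^-7]

The two sides have different dimensions, so the equation is NOT dimensionally consistent.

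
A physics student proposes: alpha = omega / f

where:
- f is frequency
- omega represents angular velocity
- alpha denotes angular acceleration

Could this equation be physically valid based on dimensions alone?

No

f (frequency) has dimensions [T^-1].
omega (angular velocity) has dimensions [T^-1].
alpha (angular acceleration) has dimensions [T^-2].

Left side: [T^-2]
Right side: [dimensionless]

The two sides have different dimensions, so the equation is NOT dimensionally consistent.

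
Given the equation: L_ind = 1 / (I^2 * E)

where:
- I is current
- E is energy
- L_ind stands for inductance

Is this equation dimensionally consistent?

No

I (current) has dimensions [I].
E (energy) has dimensions [L^2 M T^-2].
L_ind (inductance) has dimensions [I^-2 L^2 M T^-2].

Left side: [I^-2 L^2 M T^-2]
Right side: [I^-2 L^-2 M^-1 T^2]

The two sides have different dimensions, so the equation is NOT dimensionally consistent.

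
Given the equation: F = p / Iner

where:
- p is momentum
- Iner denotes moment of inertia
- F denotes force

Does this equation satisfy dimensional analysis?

No

p (momentum) has dimensions [L M T^-1].
Iner (moment of inertia) has dimensions [L^2 M].
F (force) has dimensions [L M T^-2].

Left side: [L M T^-2]
Right side: [L^-1 T^-1]

The two sides have different dimensions, so the equation is NOT dimensionally consistent.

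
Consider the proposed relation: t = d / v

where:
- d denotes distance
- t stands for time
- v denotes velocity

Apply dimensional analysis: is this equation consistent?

Yes

d (distance) has dimensions [L].
t (time) has dimensions [T].
v (velocity) has dimensions [L T^-1].

Left side: [T]
Right side: [T]

Both sides have the same dimensions, so the equation is dimensionally consistent.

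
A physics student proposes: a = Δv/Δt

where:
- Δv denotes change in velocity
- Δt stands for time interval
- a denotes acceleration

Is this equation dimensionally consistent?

Yes

Δv (change in velocity) has dimensions [L T^-1].
Δt (time interval) has dimensions [T].
a (acceleration) has dimensions [L T^-2].

Left side: [L T^-2]
Right side: [L T^-2]

Both sides have the same dimensions, so the equation is dimensionally consistent.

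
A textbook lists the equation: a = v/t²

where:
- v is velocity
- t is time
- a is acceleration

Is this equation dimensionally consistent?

No

v (velocity) has dimensions [L T^-1].
t (time) has dimensions [T].
a (acceleration) has dimensions [L T^-2].

Left side: [L T^-2]
Right side: [L T^-3]

The two sides have different dimensions, so the equation is NOT dimensionally consistent.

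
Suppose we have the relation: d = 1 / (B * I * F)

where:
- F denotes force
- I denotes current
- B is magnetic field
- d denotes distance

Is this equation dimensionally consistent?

No

F (force) has dimensions [L M T^-2].
I (current) has dimensions [I].
B (magnetic field) has dimensions [I^-1 M T^-2].
d (distance) has dimensions [L].

Left side: [L]
Right side: [L^-1 M^-2 T^4]

The two sides have different dimensions, so the equation is NOT dimensionally consistent.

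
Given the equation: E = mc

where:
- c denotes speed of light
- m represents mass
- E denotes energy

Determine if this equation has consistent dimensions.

No

c (speed of light) has dimensions [L T^-1].
m (mass) has dimensions [M].
E (energy) has dimensions [L^2 M T^-2].

Left side: [L^2 M T^-2]
Right side: [L M T^-1]

The two sides have different dimensions, so the equation is NOT dimensionally consistent.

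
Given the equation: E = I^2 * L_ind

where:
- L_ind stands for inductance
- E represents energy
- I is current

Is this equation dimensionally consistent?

Yes

L_ind (inductance) has dimensions [I^-2 L^2 M T^-2].
E (energy) has dimensions [L^2 M T^-2].
I (current) has dimensions [I].

Left side: [L^2 M T^-2]
Right side: [L^2 M T^-2]

Both sides have the same dimensions, so the equation is dimensionally consistent.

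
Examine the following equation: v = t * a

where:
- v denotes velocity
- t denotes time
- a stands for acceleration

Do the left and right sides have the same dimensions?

Yes

v (velocity) has dimensions [L T^-1].
t (time) has dimensions [T].
a (acceleration) has dimensions [L T^-2].

Left side: [L T^-1]
Right side: [L T^-1]

Both sides have the same dimensions, so the equation is dimensionally consistent.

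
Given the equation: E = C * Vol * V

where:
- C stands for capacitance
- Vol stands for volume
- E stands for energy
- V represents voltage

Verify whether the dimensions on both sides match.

No

C (capacitance) has dimensions [I^2 L^-2 M^-1 T^4].
Vol (volume) has dimensions [L^3].
E (energy) has dimensions [L^2 M T^-2].
V (voltage) has dimensions [I^-1 L^2 M T^-3].

Left side: [L^2 M T^-2]
Right side: [I L^3 T]

The two sides have different dimensions, so the equation is NOT dimensionally consistent.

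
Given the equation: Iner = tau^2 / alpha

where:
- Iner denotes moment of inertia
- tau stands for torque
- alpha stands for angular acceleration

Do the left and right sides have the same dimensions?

No

Iner (moment of inertia) has dimensions [L^2 M].
tau (torque) has dimensions [L^2 M T^-2].
alpha (angular acceleration) has dimensions [T^-2].

Left side: [L^2 M]
Right side: [L^4 M^2 T^-2]

The two sides have different dimensions, so the equation is NOT dimensionally consistent.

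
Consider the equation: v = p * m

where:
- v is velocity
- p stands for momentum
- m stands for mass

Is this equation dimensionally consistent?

No

v (velocity) has dimensions [L T^-1].
p (momentum) has dimensions [L M T^-1].
m (mass) has dimensions [M].

Left side: [L T^-1]
Right side: [L M^2 T^-1]

The two sides have different dimensions, so the equation is NOT dimensionally consistent.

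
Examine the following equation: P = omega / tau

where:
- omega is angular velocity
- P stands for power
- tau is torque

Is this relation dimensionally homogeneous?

No

omega (angular velocity) has dimensions [T^-1].
P (power) has dimensions [L^2 M T^-3].
tau (torque) has dimensions [L^2 M T^-2].

Left side: [L^2 M T^-3]
Right side: [L^-2 M^-1 T]

The two sides have different dimensions, so the equation is NOT dimensionally consistent.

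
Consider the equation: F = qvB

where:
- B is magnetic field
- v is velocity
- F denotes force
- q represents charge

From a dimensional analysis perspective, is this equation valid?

Yes

B (magnetic field) has dimensions [I^-1 M T^-2].
v (velocity) has dimensions [L T^-1].
F (force) has dimensions [L M T^-2].
q (charge) has dimensions [I T].

Left side: [L M T^-2]
Right side: [L M T^-2]

Both sides have the same dimensions, so the equation is dimensionally consistent.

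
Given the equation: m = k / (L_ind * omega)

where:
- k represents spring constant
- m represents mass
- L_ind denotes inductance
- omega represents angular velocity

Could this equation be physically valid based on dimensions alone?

No

k (spring constant) has dimensions [M T^-2].
m (mass) has dimensions [M].
L_ind (inductance) has dimensions [I^-2 L^2 M T^-2].
omega (angular velocity) has dimensions [T^-1].

Left side: [M]
Right side: [I^2 L^-2 T]

The two sides have different dimensions, so the equation is NOT dimensionally consistent.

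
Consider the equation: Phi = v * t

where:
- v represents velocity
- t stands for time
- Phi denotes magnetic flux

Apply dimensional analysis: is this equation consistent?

No

v (velocity) has dimensions [L T^-1].
t (time) has dimensions [T].
Phi (magnetic flux) has dimensions [I^-1 L^2 M T^-2].

Left side: [I^-1 L^2 M T^-2]
Right side: [L]

The two sides have different dimensions, so the equation is NOT dimensionally consistent.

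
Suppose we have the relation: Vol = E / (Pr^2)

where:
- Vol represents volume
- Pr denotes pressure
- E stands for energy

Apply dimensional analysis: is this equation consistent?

No

Vol (volume) has dimensions [L^3].
Pr (pressure) has dimensions [L^-1 M T^-2].
E (energy) has dimensions [L^2 M T^-2].

Left side: [L^3]
Right side: [L^4 M^-1 T^2]

The two sides have different dimensions, so the equation is NOT dimensionally consistent.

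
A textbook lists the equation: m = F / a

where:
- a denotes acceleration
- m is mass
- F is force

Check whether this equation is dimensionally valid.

Yes

a (acceleration) has dimensions [L T^-2].
m (mass) has dimensions [M].
F (force) has dimensions [L M T^-2].

Left side: [M]
Right side: [M]

Both sides have the same dimensions, so the equation is dimensionally consistent.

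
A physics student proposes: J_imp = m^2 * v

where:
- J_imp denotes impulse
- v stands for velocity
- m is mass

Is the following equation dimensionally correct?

No

J_imp (impulse) has dimensions [L M T^-1].
v (velocity) has dimensions [L T^-1].
m (mass) has dimensions [M].

Left side: [L M T^-1]
Right side: [L M^2 T^-1]

The two sides have different dimensions, so the equation is NOT dimensionally consistent.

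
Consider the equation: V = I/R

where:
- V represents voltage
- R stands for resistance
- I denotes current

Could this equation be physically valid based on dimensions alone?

No

V (voltage) has dimensions [I^-1 L^2 M T^-3].
R (resistance) has dimensions [I^-2 L^2 M T^-3].
I (current) has dimensions [I].

Left side: [I^-1 L^2 M T^-3]
Right side: [I^3 L^-2 M^-1 T^3]

The two sides have different dimensions, so the equation is NOT dimensionally consistent.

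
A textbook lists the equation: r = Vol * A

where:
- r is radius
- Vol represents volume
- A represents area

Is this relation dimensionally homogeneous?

No

r (radius) has dimensions [L].
Vol (volume) has dimensions [L^3].
A (area) has dimensions [L^2].

Left side: [L]
Right side: [L^5]

The two sides have different dimensions, so the equation is NOT dimensionally consistent.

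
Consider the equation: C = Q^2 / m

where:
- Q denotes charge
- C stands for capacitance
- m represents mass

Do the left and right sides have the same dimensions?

No

Q (charge) has dimensions [I T].
C (capacitance) has dimensions [I^2 L^-2 M^-1 T^4].
m (mass) has dimensions [M].

Left side: [I^2 L^-2 M^-1 T^4]
Right side: [I^2 M^-1 T^2]

The two sides have different dimensions, so the equation is NOT dimensionally consistent.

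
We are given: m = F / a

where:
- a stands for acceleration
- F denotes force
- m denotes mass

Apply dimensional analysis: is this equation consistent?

Yes

a (acceleration) has dimensions [L T^-2].
F (force) has dimensions [L M T^-2].
m (mass) has dimensions [M].

Left side: [M]
Right side: [M]

Both sides have the same dimensions, so the equation is dimensionally consistent.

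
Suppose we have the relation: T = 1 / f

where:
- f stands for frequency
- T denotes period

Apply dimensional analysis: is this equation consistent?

Yes

f (frequency) has dimensions [T^-1].
T (period) has dimensions [T].

Left side: [T]
Right side: [T]

Both sides have the same dimensions, so the equation is dimensionally consistent.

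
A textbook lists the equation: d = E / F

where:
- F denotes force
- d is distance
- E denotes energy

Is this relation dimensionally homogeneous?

Yes

F (force) has dimensions [L M T^-2].
d (distance) has dimensions [L].
E (energy) has dimensions [L^2 M T^-2].

Left side: [L]
Right side: [L]

Both sides have the same dimensions, so the equation is dimensionally consistent.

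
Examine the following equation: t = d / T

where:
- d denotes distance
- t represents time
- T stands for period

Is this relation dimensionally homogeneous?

No

d (distance) has dimensions [L].
t (time) has dimensions [T].
T (period) has dimensions [T].

Left side: [T]
Right side: [L T^-1]

The two sides have different dimensions, so the equation is NOT dimensionally consistent.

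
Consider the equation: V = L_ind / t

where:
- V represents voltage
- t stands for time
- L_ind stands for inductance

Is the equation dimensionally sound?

No

V (voltage) has dimensions [I^-1 L^2 M T^-3].
t (time) has dimensions [T].
L_ind (inductance) has dimensions [I^-2 L^2 M T^-2].

Left side: [I^-1 L^2 M T^-3]
Right side: [I^-2 L^2 M T^-3]

The two sides have different dimensions, so the equation is NOT dimensionally consistent.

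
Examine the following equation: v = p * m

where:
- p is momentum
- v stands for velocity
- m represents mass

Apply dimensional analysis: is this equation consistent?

No

p (momentum) has dimensions [L M T^-1].
v (velocity) has dimensions [L T^-1].
m (mass) has dimensions [M].

Left side: [L T^-1]
Right side: [L M^2 T^-1]

The two sides have different dimensions, so the equation is NOT dimensionally consistent.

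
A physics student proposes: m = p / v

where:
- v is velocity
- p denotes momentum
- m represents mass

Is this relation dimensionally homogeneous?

Yes

v (velocity) has dimensions [L T^-1].
p (momentum) has dimensions [L M T^-1].
m (mass) has dimensions [M].

Left side: [M]
Right side: [M]

Both sides have the same dimensions, so the equation is dimensionally consistent.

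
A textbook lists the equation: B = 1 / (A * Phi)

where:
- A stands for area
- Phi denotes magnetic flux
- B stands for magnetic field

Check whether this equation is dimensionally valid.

No

A (area) has dimensions [L^2].
Phi (magnetic flux) has dimensions [I^-1 L^2 M T^-2].
B (magnetic field) has dimensions [I^-1 M T^-2].

Left side: [I^-1 M T^-2]
Right side: [I L^-4 M^-1 T^2]

The two sides have different dimensions, so the equation is NOT dimensionally consistent.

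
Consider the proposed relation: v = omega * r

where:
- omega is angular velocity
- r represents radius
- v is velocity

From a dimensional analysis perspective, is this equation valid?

Yes

omega (angular velocity) has dimensions [T^-1].
r (radius) has dimensions [L].
v (velocity) has dimensions [L T^-1].

Left side: [L T^-1]
Right side: [L T^-1]

Both sides have the same dimensions, so the equation is dimensionally consistent.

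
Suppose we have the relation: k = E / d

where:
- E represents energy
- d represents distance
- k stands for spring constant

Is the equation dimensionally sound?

No

E (energy) has dimensions [L^2 M T^-2].
d (distance) has dimensions [L].
k (spring constant) has dimensions [M T^-2].

Left side: [M T^-2]
Right side: [L M T^-2]

The two sides have different dimensions, so the equation is NOT dimensionally consistent.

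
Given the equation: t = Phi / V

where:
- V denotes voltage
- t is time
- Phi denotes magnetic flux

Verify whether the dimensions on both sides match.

Yes

V (voltage) has dimensions [I^-1 L^2 M T^-3].
t (time) has dimensions [T].
Phi (magnetic flux) has dimensions [I^-1 L^2 M T^-2].

Left side: [T]
Right side: [T]

Both sides have the same dimensions, so the equation is dimensionally consistent.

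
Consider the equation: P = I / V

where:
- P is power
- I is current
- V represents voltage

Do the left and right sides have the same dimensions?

No

P (power) has dimensions [L^2 M T^-3].
I (current) has dimensions [I].
V (voltage) has dimensions [I^-1 L^2 M T^-3].

Left side: [L^2 M T^-3]
Right side: [I^2 L^-2 M^-1 T^3]

The two sides have different dimensions, so the equation is NOT dimensionally consistent.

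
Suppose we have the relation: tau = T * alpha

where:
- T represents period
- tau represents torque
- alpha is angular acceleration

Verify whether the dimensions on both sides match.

No

T (period) has dimensions [T].
tau (torque) has dimensions [L^2 M T^-2].
alpha (angular acceleration) has dimensions [T^-2].

Left side: [L^2 M T^-2]
Right side: [T^-1]

The two sides have different dimensions, so the equation is NOT dimensionally consistent.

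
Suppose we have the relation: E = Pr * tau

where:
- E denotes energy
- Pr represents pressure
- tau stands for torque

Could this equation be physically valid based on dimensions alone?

No

E (energy) has dimensions [L^2 M T^-2].
Pr (pressure) has dimensions [L^-1 M T^-2].
tau (torque) has dimensions [L^2 M T^-2].

Left side: [L^2 M T^-2]
Right side: [L M^2 T^-4]

The two sides have different dimensions, so the equation is NOT dimensionally consistent.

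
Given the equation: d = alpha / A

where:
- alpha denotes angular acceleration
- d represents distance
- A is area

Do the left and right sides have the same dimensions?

No

alpha (angular acceleration) has dimensions [T^-2].
d (distance) has dimensions [L].
A (area) has dimensions [L^2].

Left side: [L]
Right side: [L^-2 T^-2]

The two sides have different dimensions, so the equation is NOT dimensionally consistent.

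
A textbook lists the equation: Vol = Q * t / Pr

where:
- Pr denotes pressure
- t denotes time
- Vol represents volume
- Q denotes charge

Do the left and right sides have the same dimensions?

No

Pr (pressure) has dimensions [L^-1 M T^-2].
t (time) has dimensions [T].
Vol (volume) has dimensions [L^3].
Q (charge) has dimensions [I T].

Left side: [L^3]
Right side: [I L M^-1 T^4]

The two sides have different dimensions, so the equation is NOT dimensionally consistent.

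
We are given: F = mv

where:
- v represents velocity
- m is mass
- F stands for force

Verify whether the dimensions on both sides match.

No

v (velocity) has dimensions [L T^-1].
m (mass) has dimensions [M].
F (force) has dimensions [L M T^-2].

Left side: [L M T^-2]
Right side: [L M T^-1]

The two sides have different dimensions, so the equation is NOT dimensionally consistent.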